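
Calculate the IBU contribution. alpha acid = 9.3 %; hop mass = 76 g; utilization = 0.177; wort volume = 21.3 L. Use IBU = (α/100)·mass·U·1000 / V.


IBU = (9.3/100)·76·0.177·1000 / 21.3

58.7341 IBU


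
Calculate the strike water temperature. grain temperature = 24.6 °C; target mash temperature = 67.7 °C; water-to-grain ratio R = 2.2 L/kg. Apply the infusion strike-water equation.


T_strike = (0.41/R)·(T_mash − T_grain) + T_mash
T_strike = (0.41/2.2)·(67.7 − 24.6) + 67.7

75.7323 °C


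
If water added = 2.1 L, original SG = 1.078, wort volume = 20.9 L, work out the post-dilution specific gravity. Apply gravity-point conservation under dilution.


SG_new = 1 + (SG_old − 1)·V_old/(V_old + V_water)
pts = (1.078 − 1)·1000·20.9/(20.9 + 2.1) = 70.8783
SG_new = 1 + 70.8783/1000

1.0709


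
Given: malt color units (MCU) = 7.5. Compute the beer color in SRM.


SRM = 1.4922 · MCU^0.6859
SRM = 1.4922 · 7.5^0.6859

5.9434 SRM


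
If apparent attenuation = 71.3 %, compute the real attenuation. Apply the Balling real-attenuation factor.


RA = AA · 0.8192
RA = 71.3 · 0.8192

58.4090 %


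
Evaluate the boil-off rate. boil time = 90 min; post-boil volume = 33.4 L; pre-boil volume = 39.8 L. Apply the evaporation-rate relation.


rate = (V_pre − V_post) / (t_min/60)
rate = (39.8 − 33.4) / (90/60)

4.2667 L/hr


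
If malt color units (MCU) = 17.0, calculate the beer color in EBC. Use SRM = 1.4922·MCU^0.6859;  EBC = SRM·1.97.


SRM = 1.4922·17.0^0.6859 = 10.4182
EBC = 10.4182·1.97

20.5238 EBC


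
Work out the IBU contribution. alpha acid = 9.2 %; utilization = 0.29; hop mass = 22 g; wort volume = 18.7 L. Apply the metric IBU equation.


IBU = (α/100)·mass·U·1000 / V
IBU = (9.2/100)·22·0.29·1000 / 18.7

31.3882 IBU


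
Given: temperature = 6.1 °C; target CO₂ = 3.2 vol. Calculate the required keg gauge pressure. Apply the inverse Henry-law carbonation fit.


psi = vols/(0.01821 + 0.09011·e^(−0.04·T)) − 14.695
psi = 3.2/(0.01821 + 0.09011·e^(−0.04·6.1)) − 14.695

21.3369 psi


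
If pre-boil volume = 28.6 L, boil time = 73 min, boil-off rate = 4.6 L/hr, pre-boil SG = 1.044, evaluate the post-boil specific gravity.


V_post = V_pre − rate·(t/60);  SG_post = 1 + (SG_pre−1)·V_pre/V_post
V_post = 28.6 − 4.6·(73/60) = 23.0033
SG_post = 1 + (1.044 − 1)·28.6/23.0033

1.0547


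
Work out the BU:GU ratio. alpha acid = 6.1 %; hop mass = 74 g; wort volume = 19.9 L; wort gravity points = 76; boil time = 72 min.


U = 1.65·0.000125^(GP/1000)·(1−e^(−0.04t))/4.15;  IBU = (α/100)·m·U·1000/V;  BU:GU = IBU/GP
U = 1.65·0.000125^(76/1000)·(1−e^(−0.04·72))/4.15 = 0.1895
IBU = (6.1/100)·74·0.1895·1000/19.9 = 42.9952
BU:GU = 42.9952/76

0.5657


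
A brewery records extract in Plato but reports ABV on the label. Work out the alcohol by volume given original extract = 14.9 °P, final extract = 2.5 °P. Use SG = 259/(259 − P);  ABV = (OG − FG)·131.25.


OG = 259/(259 − 14.9) = 1.0610
FG = 259/(259 − 2.5) = 1.0097
ABV = (1.0610 − 1.0097)·131.25

6.7323 % ABV


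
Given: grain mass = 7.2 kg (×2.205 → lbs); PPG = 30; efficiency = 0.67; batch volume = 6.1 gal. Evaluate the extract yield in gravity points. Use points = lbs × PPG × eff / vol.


lbs = 7.2 × 2.205 = 15.8760
points = 15.8760 × 30 × 0.67 / 6.1

52.3127 points


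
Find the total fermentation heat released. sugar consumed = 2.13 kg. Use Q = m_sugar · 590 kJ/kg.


Q = 2.13 · 590

1256.7000 kJ


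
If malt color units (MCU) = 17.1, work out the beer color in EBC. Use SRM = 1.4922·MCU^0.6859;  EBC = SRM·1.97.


SRM = 1.4922·17.1^0.6859 = 10.4602
EBC = 10.4602·1.97

20.6066 EBC


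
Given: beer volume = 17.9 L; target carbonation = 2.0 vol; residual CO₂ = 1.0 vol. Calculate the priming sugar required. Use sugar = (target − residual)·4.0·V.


sugar = (2.0 − 1.0)·4.0·17.9

71.6000 g


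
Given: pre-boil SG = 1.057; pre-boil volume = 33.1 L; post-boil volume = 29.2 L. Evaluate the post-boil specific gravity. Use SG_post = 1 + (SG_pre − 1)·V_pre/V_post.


pts_pre = (1.057 − 1)·1000 = 57.0000
pts_post = 57.0000·33.1/29.2 = 64.6130
SG_post = 1 + 64.6130/1000

1.0646


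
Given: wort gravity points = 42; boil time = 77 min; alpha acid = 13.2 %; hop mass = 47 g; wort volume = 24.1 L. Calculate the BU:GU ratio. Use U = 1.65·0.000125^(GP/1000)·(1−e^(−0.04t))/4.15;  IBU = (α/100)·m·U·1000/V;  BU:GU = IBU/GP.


U = 1.65·0.000125^(42/1000)·(1−e^(−0.04·77))/4.15 = 0.2601
IBU = (13.2/100)·47·0.2601·1000/24.1 = 66.9465
BU:GU = 66.9465/42

1.5940


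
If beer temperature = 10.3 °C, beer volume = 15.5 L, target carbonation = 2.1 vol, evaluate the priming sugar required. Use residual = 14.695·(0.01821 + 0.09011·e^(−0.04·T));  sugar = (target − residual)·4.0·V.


residual = 14.695·(0.01821 + 0.09011·e^(−0.04·10.3)) = 1.1446
sugar = (2.1 − 1.1446)·4.0·15.5

59.2333 g


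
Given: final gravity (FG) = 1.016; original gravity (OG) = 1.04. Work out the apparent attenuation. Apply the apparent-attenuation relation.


AA = (OG − FG)/(OG − 1) · 100
AA = (1.04 − 1.016)/(1.04 − 1) · 100

60.0000 %


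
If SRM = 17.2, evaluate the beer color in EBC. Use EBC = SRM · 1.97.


EBC = 17.2 · 1.97

33.8840 EBC


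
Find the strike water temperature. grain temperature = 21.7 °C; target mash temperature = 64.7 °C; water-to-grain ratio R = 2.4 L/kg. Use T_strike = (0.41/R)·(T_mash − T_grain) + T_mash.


T_strike = (0.41/2.4)·(64.7 − 21.7) + 64.7

72.0458 °C


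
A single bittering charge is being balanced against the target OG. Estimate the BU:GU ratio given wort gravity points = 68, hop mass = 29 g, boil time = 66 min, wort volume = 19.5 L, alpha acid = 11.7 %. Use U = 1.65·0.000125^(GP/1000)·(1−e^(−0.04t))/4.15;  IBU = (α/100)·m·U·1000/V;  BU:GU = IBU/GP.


U = 1.65·0.000125^(68/1000)·(1−e^(−0.04·66))/4.15 = 0.2004
IBU = (11.7/100)·29·0.2004·1000/19.5 = 34.8676
BU:GU = 34.8676/68

0.5128


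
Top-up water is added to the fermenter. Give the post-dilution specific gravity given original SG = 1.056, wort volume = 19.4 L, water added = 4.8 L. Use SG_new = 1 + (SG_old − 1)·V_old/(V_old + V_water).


pts = (1.056 − 1)·1000·19.4/(19.4 + 4.8) = 44.8926
SG_new = 1 + 44.8926/1000

1.0449


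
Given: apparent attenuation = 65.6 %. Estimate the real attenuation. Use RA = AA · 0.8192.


RA = 65.6 · 0.8192

53.7395 %


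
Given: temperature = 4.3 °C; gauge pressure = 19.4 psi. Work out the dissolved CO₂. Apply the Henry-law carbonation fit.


vols = (P + 14.695)·(0.01821 + 0.09011·e^(−0.04·T))
vols = (19.4 + 14.695)·(0.01821 + 0.09011·e^(−0.04·4.3))

3.2077 volumes


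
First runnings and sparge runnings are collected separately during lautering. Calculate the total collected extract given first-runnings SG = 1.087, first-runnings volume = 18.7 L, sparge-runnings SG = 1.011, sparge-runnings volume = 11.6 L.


total = Σ (SG_i − 1)·1000·V_i
first = (1.087 − 1)·1000·18.7 = 1626.9000
sparge = (1.011 − 1)·1000·11.6 = 127.6000
total = 1626.9000 + 127.6000

1754.5000 gravity·L


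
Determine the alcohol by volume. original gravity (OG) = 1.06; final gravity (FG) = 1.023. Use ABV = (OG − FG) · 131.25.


ABV = (1.06 − 1.023) · 131.25

4.8563 % ABV


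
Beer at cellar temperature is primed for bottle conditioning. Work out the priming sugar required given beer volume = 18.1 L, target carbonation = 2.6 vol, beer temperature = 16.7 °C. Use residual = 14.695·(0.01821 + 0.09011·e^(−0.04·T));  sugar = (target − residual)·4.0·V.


residual = 14.695·(0.01821 + 0.09011·e^(−0.04·16.7)) = 0.9465
sugar = (2.6 − 0.9465)·4.0·18.1

119.7105 g


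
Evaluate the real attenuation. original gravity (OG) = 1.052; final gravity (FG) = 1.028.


AA = (OG−FG)/(OG−1)·100;  RA = AA·0.8192
AA = (1.052 − 1.028)/(1.052 − 1)·100 = 46.1538
RA = 46.1538·0.8192

37.8092 %


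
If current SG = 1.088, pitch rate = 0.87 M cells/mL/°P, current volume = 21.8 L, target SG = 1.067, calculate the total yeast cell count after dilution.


V_w = V·((SG_c−1)/(SG_t−1)−1);  °P = 259 − 259/SG_t;  cells = rate·(V+V_w)·°P
V_w = 21.8·((1.088−1)/(1.067−1)−1) = 6.8328
V_final = 21.8 + 6.8328 = 28.6328
°P = 259 − 259/1.067 = 16.2634
cells = 0.87·28.6328·16.2634

405.1294 billion cells


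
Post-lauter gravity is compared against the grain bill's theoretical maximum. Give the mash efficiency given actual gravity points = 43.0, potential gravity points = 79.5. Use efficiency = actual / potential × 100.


efficiency = 43.0 / 79.5 × 100

54.0881 %


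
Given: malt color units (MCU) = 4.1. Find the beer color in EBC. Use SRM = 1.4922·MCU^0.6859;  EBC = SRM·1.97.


SRM = 1.4922·4.1^0.6859 = 3.9277
EBC = 3.9277·1.97

7.7375 EBC


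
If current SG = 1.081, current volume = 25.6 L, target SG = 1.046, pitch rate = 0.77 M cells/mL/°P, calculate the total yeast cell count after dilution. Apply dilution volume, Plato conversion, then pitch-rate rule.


V_w = V·((SG_c−1)/(SG_t−1)−1);  °P = 259 − 259/SG_t;  cells = rate·(V+V_w)·°P
V_w = 25.6·((1.081−1)/(1.046−1)−1) = 19.4783
V_final = 25.6 + 19.4783 = 45.0783
°P = 259 − 259/1.046 = 11.3901
cells = 0.77·45.0783·11.3901

395.3519 billion cells


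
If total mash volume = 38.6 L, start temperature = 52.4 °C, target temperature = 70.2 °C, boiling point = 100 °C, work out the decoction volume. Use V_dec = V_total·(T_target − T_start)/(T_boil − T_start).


V_dec = 38.6·(70.2 − 52.4)/(100 − 52.4)

14.4345 L


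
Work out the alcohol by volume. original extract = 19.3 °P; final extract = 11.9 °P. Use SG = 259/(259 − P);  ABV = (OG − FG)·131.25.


OG = 259/(259 − 19.3) = 1.0805
FG = 259/(259 − 11.9) = 1.0482
ABV = (1.0805 − 1.0482)·131.25

4.2471 % ABV


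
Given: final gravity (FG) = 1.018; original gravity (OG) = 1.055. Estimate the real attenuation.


AA = (OG−FG)/(OG−1)·100;  RA = AA·0.8192
AA = (1.055 − 1.018)/(1.055 − 1)·100 = 67.2727
RA = 67.2727·0.8192

55.1098 %


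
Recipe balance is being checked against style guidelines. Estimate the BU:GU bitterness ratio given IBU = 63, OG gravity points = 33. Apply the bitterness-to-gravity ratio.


BU:GU = IBU / OG_points
BU:GU = 63 / 33

1.9091


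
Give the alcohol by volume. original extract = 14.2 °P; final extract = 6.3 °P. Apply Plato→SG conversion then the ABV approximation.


SG = 259/(259 − P);  ABV = (OG − FG)·131.25
OG = 259/(259 − 14.2) = 1.0580
FG = 259/(259 − 6.3) = 1.0249
ABV = (1.0580 − 1.0249)·131.25

4.3412 % ABV


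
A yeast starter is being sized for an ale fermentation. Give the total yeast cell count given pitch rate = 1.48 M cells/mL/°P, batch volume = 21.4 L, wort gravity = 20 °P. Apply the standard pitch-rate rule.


cells (billions) = rate · V_L · °P
cells = 1.48 · 21.4 · 20

633.4400 billion cells


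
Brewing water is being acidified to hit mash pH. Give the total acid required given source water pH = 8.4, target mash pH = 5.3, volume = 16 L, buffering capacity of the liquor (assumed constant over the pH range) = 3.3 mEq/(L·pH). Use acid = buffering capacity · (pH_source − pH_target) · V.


acid = 3.3 · (8.4 − 5.3) · 16

163.6800 mEq


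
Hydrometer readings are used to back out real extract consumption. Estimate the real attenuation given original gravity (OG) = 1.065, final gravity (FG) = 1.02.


AA = (OG−FG)/(OG−1)·100;  RA = AA·0.8192
AA = (1.065 − 1.02)/(1.065 − 1)·100 = 69.2308
RA = 69.2308·0.8192

56.7138 %


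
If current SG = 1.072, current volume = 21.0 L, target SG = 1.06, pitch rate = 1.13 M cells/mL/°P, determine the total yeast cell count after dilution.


V_w = V·((SG_c−1)/(SG_t−1)−1);  °P = 259 − 259/SG_t;  cells = rate·(V+V_w)·°P
V_w = 21.0·((1.072−1)/(1.06−1)−1) = 4.2000
V_final = 21.0 + 4.2000 = 25.2000
°P = 259 − 259/1.06 = 14.6604
cells = 1.13·25.2000·14.6604

417.4689 billion cells


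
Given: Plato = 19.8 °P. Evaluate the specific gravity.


SG = 259/(259 − P)
SG = 259/(259 − 19.8)

1.0828


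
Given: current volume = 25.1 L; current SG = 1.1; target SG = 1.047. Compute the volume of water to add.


V_water = V·((SG_curr − 1)/(SG_target − 1) − 1)
V_water = 25.1·((1.1 − 1)/(1.047 − 1) − 1)

28.3043 L


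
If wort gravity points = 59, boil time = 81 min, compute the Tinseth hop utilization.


U = 1.65·0.000125^(GP/1000) · (1 − e^(−0.04·t))/4.15
bigness = 1.65·0.000125^(59/1000) = 0.9710
boil_factor = (1 − e^(−0.04·81))/4.15 = 0.2315
U = 0.9710 · 0.2315

0.2248


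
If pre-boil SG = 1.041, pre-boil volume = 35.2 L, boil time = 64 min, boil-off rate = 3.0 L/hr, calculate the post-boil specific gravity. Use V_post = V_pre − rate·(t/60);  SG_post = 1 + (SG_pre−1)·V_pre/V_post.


V_post = 35.2 − 3.0·(64/60) = 32.0000
SG_post = 1 + (1.041 − 1)·35.2/32.0000

1.0451


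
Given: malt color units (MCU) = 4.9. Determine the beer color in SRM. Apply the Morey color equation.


SRM = 1.4922 · MCU^0.6859
SRM = 1.4922 · 4.9^0.6859

4.4385 SRM


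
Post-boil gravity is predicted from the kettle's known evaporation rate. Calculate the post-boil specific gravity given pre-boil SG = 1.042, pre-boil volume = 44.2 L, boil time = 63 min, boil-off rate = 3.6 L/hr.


V_post = V_pre − rate·(t/60);  SG_post = 1 + (SG_pre−1)·V_pre/V_post
V_post = 44.2 − 3.6·(63/60) = 40.4200
SG_post = 1 + (1.042 − 1)·44.2/40.4200

1.0459


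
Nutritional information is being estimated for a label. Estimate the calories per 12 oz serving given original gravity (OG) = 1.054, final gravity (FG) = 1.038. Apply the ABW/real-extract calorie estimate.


ABW = (OG−FG)·131.25·0.79/FG;  °P = 259 − 259/SG (for OG→OE and FG→AE);  RE = 0.1808·OE + 0.8192·AE;  Cal = (6.9·ABW + 4·(RE−0.1))·FG·3.55
ABW = (1.054 − 1.038)·131.25·0.79/1.038 = 1.5983
OE = 259 − 259/1.054 = 13.2694 °P
AE = 259 − 259/1.038 = 9.4817 °P
RE = 0.1808·13.2694 + 0.8192·9.4817 = 10.1665 °P
Cal = (6.9·1.5983 + 4·(10.1665−0.1))·1.038·3.55

189.0137 kcal


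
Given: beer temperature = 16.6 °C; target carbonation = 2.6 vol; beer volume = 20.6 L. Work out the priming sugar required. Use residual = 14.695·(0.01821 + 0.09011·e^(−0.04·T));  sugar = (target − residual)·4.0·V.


residual = 14.695·(0.01821 + 0.09011·e^(−0.04·16.6)) = 0.9493
sugar = (2.6 − 0.9493)·4.0·20.6

136.0209 g


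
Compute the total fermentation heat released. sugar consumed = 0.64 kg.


Q = m_sugar · 590 kJ/kg
Q = 0.64 · 590

377.6000 kJ


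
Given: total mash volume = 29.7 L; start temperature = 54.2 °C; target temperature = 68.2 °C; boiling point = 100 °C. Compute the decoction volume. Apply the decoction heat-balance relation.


V_dec = V_total·(T_target − T_start)/(T_boil − T_start)
V_dec = 29.7·(68.2 − 54.2)/(100 − 54.2)

9.0786 L


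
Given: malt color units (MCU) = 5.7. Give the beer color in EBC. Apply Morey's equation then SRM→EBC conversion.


SRM = 1.4922·MCU^0.6859;  EBC = SRM·1.97
SRM = 1.4922·5.7^0.6859 = 4.9236
EBC = 4.9236·1.97

9.6995 EBC


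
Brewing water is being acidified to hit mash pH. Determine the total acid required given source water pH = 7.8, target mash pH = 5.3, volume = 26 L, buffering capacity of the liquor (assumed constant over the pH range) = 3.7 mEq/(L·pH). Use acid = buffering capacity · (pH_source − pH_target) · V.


acid = 3.7 · (7.8 − 5.3) · 26

240.5000 mEq


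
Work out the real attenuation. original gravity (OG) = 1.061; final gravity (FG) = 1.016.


AA = (OG−FG)/(OG−1)·100;  RA = AA·0.8192
AA = (1.061 − 1.016)/(1.061 − 1)·100 = 73.7705
RA = 73.7705·0.8192

60.4328 %


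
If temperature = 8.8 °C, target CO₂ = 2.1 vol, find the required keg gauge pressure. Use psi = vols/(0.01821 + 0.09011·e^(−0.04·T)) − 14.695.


psi = 2.1/(0.01821 + 0.09011·e^(−0.04·8.8)) − 14.695

11.0458 psi


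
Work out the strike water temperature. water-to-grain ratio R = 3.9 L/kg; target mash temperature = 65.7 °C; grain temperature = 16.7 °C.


T_strike = (0.41/R)·(T_mash − T_grain) + T_mash
T_strike = (0.41/3.9)·(65.7 − 16.7) + 65.7

70.8513 °C


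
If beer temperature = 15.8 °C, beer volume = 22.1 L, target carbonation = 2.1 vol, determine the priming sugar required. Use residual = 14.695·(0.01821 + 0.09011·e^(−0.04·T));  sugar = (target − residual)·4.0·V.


residual = 14.695·(0.01821 + 0.09011·e^(−0.04·15.8)) = 0.9714
sugar = (2.1 − 0.9714)·4.0·22.1

99.7658 g


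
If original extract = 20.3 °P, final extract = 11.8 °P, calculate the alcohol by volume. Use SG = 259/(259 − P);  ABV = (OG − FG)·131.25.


OG = 259/(259 − 20.3) = 1.0850
FG = 259/(259 − 11.8) = 1.0477
ABV = (1.0850 − 1.0477)·131.25

4.8969 % ABV


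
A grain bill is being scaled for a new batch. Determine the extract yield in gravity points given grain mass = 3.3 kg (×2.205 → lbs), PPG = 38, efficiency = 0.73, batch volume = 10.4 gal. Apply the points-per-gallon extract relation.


points = lbs × PPG × eff / vol
lbs = 3.3 × 2.205 = 7.2765
points = 7.2765 × 38 × 0.73 / 10.4

19.4087 points


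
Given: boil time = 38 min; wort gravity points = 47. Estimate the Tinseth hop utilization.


U = 1.65·0.000125^(GP/1000) · (1 − e^(−0.04·t))/4.15
bigness = 1.65·0.000125^(47/1000) = 1.0815
boil_factor = (1 − e^(−0.04·38))/4.15 = 0.1883
U = 1.0815 · 0.1883

0.2036


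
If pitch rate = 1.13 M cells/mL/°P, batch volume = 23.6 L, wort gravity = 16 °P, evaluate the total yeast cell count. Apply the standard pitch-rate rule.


cells (billions) = rate · V_L · °P
cells = 1.13 · 23.6 · 16

426.6880 billion cells


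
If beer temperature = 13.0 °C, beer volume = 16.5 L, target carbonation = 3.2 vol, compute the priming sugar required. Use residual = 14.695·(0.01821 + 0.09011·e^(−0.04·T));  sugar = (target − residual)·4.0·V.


residual = 14.695·(0.01821 + 0.09011·e^(−0.04·13.0)) = 1.0548
sugar = (3.2 − 1.0548)·4.0·16.5

141.5806 g


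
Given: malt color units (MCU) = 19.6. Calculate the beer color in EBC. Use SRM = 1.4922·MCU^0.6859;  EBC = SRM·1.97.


SRM = 1.4922·19.6^0.6859 = 11.4864
EBC = 11.4864·1.97

22.6283 EBC


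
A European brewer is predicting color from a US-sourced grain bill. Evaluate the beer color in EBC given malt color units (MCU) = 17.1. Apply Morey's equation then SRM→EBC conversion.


SRM = 1.4922·MCU^0.6859;  EBC = SRM·1.97
SRM = 1.4922·17.1^0.6859 = 10.4602
EBC = 10.4602·1.97

20.6066 EBC


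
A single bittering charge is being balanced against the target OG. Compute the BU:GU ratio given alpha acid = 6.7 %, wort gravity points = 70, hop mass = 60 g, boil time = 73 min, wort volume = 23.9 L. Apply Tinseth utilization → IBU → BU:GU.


U = 1.65·0.000125^(GP/1000)·(1−e^(−0.04t))/4.15;  IBU = (α/100)·m·U·1000/V;  BU:GU = IBU/GP
U = 1.65·0.000125^(70/1000)·(1−e^(−0.04·73))/4.15 = 0.2005
IBU = (6.7/100)·60·0.2005·1000/23.9 = 33.7263
BU:GU = 33.7263/70

0.4818


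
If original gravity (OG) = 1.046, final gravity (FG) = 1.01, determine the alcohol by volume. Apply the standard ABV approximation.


ABV = (OG − FG) · 131.25
ABV = (1.046 − 1.01) · 131.25

4.7250 % ABV


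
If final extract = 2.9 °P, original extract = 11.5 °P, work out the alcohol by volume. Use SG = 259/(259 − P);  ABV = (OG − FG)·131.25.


OG = 259/(259 − 11.5) = 1.0465
FG = 259/(259 − 2.9) = 1.0113
ABV = (1.0465 − 1.0113)·131.25

4.6122 % ABV


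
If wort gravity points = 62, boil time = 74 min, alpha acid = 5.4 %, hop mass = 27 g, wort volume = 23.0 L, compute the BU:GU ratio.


U = 1.65·0.000125^(GP/1000)·(1−e^(−0.04t))/4.15;  IBU = (α/100)·m·U·1000/V;  BU:GU = IBU/GP
U = 1.65·0.000125^(62/1000)·(1−e^(−0.04·74))/4.15 = 0.2159
IBU = (5.4/100)·27·0.2159·1000/23.0 = 13.6888
BU:GU = 13.6888/62

0.2208


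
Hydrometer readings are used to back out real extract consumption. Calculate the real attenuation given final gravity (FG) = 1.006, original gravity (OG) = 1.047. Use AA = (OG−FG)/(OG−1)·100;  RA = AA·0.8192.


AA = (1.047 − 1.006)/(1.047 − 1)·100 = 87.2340
RA = 87.2340·0.8192

71.4621 %


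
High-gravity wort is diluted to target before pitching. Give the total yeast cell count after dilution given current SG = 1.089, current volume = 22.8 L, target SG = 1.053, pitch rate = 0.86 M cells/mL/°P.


V_w = V·((SG_c−1)/(SG_t−1)−1);  °P = 259 − 259/SG_t;  cells = rate·(V+V_w)·°P
V_w = 22.8·((1.089−1)/(1.053−1)−1) = 15.4868
V_final = 22.8 + 15.4868 = 38.2868
°P = 259 − 259/1.053 = 13.0361
cells = 0.86·38.2868·13.0361

429.2346 billion cells


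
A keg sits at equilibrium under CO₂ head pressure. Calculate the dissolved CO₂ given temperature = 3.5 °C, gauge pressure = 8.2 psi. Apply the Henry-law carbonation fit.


vols = (P + 14.695)·(0.01821 + 0.09011·e^(−0.04·T))
vols = (8.2 + 14.695)·(0.01821 + 0.09011·e^(−0.04·3.5))

2.2105 volumes


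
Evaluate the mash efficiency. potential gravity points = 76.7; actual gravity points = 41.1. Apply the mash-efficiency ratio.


efficiency = actual / potential × 100
efficiency = 41.1 / 76.7 × 100

53.5854 %


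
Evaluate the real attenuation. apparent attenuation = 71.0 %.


RA = AA · 0.8192
RA = 71.0 · 0.8192

58.1632 %


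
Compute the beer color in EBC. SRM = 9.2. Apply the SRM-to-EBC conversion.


EBC = SRM · 1.97
EBC = 9.2 · 1.97

18.1240 EBC


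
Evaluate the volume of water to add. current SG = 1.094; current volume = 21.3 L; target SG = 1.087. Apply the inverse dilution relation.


V_water = V·((SG_curr − 1)/(SG_target − 1) − 1)
V_water = 21.3·((1.094 − 1)/(1.087 − 1) − 1)

1.7138 L


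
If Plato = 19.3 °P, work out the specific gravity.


SG = 259/(259 − P)
SG = 259/(259 − 19.3)

1.0805


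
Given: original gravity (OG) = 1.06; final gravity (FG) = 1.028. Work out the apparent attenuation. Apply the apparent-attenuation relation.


AA = (OG − FG)/(OG − 1) · 100
AA = (1.06 − 1.028)/(1.06 − 1) · 100

53.3333 %


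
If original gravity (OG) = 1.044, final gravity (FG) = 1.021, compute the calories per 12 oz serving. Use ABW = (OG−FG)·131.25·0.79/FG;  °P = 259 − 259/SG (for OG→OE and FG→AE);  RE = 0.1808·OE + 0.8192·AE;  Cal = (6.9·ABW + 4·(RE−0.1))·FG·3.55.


ABW = (1.044 − 1.021)·131.25·0.79/1.021 = 2.3358
OE = 259 − 259/1.044 = 10.9157 °P
AE = 259 − 259/1.021 = 5.3271 °P
RE = 0.1808·10.9157 + 0.8192·5.3271 = 6.3375 °P
Cal = (6.9·2.3358 + 4·(6.3375−0.1))·1.021·3.55

148.8492 kcal


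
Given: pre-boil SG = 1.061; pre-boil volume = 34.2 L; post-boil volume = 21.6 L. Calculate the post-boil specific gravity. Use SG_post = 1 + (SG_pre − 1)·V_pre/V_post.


pts_pre = (1.061 − 1)·1000 = 61.0000
pts_post = 61.0000·34.2/21.6 = 96.5833
SG_post = 1 + 96.5833/1000

1.0966


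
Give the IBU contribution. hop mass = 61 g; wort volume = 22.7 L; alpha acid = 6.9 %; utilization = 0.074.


IBU = (α/100)·mass·U·1000 / V
IBU = (6.9/100)·61·0.074·1000 / 22.7

13.7210 IBU


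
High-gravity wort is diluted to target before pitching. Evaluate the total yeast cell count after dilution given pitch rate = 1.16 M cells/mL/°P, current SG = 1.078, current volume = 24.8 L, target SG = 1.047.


V_w = V·((SG_c−1)/(SG_t−1)−1);  °P = 259 − 259/SG_t;  cells = rate·(V+V_w)·°P
V_w = 24.8·((1.078−1)/(1.047−1)−1) = 16.3574
V_final = 24.8 + 16.3574 = 41.1574
°P = 259 − 259/1.047 = 11.6266
cells = 1.16·41.1574·11.6266

555.0823 billion cells


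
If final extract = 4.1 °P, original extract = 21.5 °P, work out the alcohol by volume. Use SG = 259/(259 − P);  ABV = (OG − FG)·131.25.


OG = 259/(259 − 21.5) = 1.0905
FG = 259/(259 − 4.1) = 1.0161
ABV = (1.0905 − 1.0161)·131.25

9.7705 % ABV


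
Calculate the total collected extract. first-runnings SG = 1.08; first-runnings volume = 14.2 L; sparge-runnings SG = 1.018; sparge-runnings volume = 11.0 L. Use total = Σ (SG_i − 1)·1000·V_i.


first = (1.08 − 1)·1000·14.2 = 1136.0000
sparge = (1.018 − 1)·1000·11.0 = 198.0000
total = 1136.0000 + 198.0000

1334.0000 gravity·L


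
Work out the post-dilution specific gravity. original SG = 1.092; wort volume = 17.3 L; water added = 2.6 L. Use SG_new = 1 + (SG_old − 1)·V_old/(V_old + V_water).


pts = (1.092 − 1)·1000·17.3/(17.3 + 2.6) = 79.9799
SG_new = 1 + 79.9799/1000

1.0800


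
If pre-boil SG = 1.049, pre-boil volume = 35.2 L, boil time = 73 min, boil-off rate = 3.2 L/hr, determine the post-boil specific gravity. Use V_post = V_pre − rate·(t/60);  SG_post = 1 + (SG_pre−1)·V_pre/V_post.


V_post = 35.2 − 3.2·(73/60) = 31.3067
SG_post = 1 + (1.049 − 1)·35.2/31.3067

1.0551


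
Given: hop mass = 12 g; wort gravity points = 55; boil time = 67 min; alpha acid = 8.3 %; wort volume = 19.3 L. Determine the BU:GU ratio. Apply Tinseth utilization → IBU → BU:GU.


U = 1.65·0.000125^(GP/1000)·(1−e^(−0.04t))/4.15;  IBU = (α/100)·m·U·1000/V;  BU:GU = IBU/GP
U = 1.65·0.000125^(55/1000)·(1−e^(−0.04·67))/4.15 = 0.2259
IBU = (8.3/100)·12·0.2259·1000/19.3 = 11.6579
BU:GU = 11.6579/55

0.2120


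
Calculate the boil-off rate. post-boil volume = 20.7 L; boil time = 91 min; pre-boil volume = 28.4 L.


rate = (V_pre − V_post) / (t_min/60)
rate = (28.4 − 20.7) / (91/60)

5.0769 L/hr


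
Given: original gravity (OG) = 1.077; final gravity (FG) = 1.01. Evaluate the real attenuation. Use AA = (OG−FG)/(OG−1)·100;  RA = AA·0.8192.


AA = (1.077 − 1.01)/(1.077 − 1)·100 = 87.0130
RA = 87.0130·0.8192

71.2810 %


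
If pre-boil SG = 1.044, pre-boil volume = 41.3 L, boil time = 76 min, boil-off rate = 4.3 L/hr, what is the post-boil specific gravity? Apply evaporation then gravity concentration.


V_post = V_pre − rate·(t/60);  SG_post = 1 + (SG_pre−1)·V_pre/V_post
V_post = 41.3 − 4.3·(76/60) = 35.8533
SG_post = 1 + (1.044 − 1)·41.3/35.8533

1.0507


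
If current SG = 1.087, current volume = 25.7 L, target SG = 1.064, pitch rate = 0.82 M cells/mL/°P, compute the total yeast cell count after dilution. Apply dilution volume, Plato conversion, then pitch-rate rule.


V_w = V·((SG_c−1)/(SG_t−1)−1);  °P = 259 − 259/SG_t;  cells = rate·(V+V_w)·°P
V_w = 25.7·((1.087−1)/(1.064−1)−1) = 9.2359
V_final = 25.7 + 9.2359 = 34.9359
°P = 259 − 259/1.064 = 15.5789
cells = 0.82·34.9359·15.5789

446.2974 billion cells


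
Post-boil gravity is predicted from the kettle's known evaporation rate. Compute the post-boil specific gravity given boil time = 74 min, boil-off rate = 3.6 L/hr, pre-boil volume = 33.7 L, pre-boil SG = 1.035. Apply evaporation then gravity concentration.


V_post = V_pre − rate·(t/60);  SG_post = 1 + (SG_pre−1)·V_pre/V_post
V_post = 33.7 − 3.6·(74/60) = 29.2600
SG_post = 1 + (1.035 − 1)·33.7/29.2600

1.0403


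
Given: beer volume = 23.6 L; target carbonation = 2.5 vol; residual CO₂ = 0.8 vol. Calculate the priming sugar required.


sugar = (target − residual)·4.0·V
sugar = (2.5 − 0.8)·4.0·23.6

160.4800 g


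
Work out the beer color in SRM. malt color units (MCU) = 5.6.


SRM = 1.4922 · MCU^0.6859
SRM = 1.4922 · 5.6^0.6859

4.8642 SRM


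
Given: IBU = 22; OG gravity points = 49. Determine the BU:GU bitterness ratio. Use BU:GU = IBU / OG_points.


BU:GU = 22 / 49

0.4490


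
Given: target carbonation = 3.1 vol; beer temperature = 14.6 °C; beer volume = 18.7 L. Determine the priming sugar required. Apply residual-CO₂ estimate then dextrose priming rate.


residual = 14.695·(0.01821 + 0.09011·e^(−0.04·T));  sugar = (target − residual)·4.0·V
residual = 14.695·(0.01821 + 0.09011·e^(−0.04·14.6)) = 1.0060
sugar = (3.1 − 1.0060)·4.0·18.7

156.6286 g


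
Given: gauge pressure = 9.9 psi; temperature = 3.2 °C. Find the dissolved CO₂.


vols = (P + 14.695)·(0.01821 + 0.09011·e^(−0.04·T))
vols = (9.9 + 14.695)·(0.01821 + 0.09011·e^(−0.04·3.2))

2.3979 volumes


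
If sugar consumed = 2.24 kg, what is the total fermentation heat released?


Q = m_sugar · 590 kJ/kg
Q = 2.24 · 590

1321.6000 kJ


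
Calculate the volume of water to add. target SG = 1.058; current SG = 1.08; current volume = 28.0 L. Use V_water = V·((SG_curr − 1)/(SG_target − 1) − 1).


V_water = 28.0·((1.08 − 1)/(1.058 − 1) − 1)

10.6207 L


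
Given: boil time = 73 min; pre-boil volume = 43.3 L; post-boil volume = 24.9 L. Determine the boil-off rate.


rate = (V_pre − V_post) / (t_min/60)
rate = (43.3 − 24.9) / (73/60)

15.1233 L/hr


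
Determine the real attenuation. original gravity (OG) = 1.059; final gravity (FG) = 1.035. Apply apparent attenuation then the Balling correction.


AA = (OG−FG)/(OG−1)·100;  RA = AA·0.8192
AA = (1.059 − 1.035)/(1.059 − 1)·100 = 40.6780
RA = 40.6780·0.8192

33.3234 %


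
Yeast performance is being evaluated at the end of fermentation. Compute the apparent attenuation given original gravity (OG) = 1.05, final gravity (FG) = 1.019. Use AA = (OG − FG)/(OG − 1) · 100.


AA = (1.05 − 1.019)/(1.05 − 1) · 100

62.0000 %


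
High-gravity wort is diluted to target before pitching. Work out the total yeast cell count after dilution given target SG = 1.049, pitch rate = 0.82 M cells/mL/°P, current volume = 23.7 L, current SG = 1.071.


V_w = V·((SG_c−1)/(SG_t−1)−1);  °P = 259 − 259/SG_t;  cells = rate·(V+V_w)·°P
V_w = 23.7·((1.071−1)/(1.049−1)−1) = 10.6408
V_final = 23.7 + 10.6408 = 34.3408
°P = 259 − 259/1.049 = 12.0982
cells = 0.82·34.3408·12.0982

340.6786 billion cells


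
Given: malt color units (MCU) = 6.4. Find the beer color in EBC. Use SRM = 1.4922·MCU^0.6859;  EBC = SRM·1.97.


SRM = 1.4922·6.4^0.6859 = 5.3307
EBC = 5.3307·1.97

10.5015 EBC


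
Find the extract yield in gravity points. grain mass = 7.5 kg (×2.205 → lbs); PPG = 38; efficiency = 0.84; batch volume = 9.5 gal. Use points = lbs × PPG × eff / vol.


lbs = 7.5 × 2.205 = 16.5375
points = 16.5375 × 38 × 0.84 / 9.5

55.5660 points


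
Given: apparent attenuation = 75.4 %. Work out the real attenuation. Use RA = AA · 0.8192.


RA = 75.4 · 0.8192

61.7677 %


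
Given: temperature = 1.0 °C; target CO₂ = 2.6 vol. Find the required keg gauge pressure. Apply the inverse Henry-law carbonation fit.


psi = vols/(0.01821 + 0.09011·e^(−0.04·T)) − 14.695
psi = 2.6/(0.01821 + 0.09011·e^(−0.04·1.0)) − 14.695

10.1173 psi


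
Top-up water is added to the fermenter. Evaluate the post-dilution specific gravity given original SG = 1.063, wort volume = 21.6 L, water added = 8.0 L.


SG_new = 1 + (SG_old − 1)·V_old/(V_old + V_water)
pts = (1.063 − 1)·1000·21.6/(21.6 + 8.0) = 45.9730
SG_new = 1 + 45.9730/1000

1.0460


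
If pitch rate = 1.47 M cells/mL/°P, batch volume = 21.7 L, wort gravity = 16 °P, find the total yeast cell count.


cells (billions) = rate · V_L · °P
cells = 1.47 · 21.7 · 16

510.3840 billion cells


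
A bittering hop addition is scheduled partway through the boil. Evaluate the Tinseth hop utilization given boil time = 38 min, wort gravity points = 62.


U = 1.65·0.000125^(GP/1000) · (1 − e^(−0.04·t))/4.15
bigness = 1.65·0.000125^(62/1000) = 0.9451
boil_factor = (1 − e^(−0.04·38))/4.15 = 0.1883
U = 0.9451 · 0.1883

0.1779


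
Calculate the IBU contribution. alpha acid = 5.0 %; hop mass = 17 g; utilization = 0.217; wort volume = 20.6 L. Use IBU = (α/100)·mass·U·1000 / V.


IBU = (5.0/100)·17·0.217·1000 / 20.6

8.9539 IBU


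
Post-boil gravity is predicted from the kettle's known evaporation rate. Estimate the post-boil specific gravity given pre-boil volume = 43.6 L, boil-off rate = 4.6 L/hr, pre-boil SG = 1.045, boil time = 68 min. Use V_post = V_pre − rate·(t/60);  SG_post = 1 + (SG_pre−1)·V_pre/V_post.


V_post = 43.6 − 4.6·(68/60) = 38.3867
SG_post = 1 + (1.045 − 1)·43.6/38.3867

1.0511


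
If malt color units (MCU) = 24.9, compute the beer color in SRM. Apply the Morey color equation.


SRM = 1.4922 · MCU^0.6859
SRM = 1.4922 · 24.9^0.6859

13.5357 SRM


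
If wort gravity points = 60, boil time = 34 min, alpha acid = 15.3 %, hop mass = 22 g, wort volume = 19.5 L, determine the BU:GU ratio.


U = 1.65·0.000125^(GP/1000)·(1−e^(−0.04t))/4.15;  IBU = (α/100)·m·U·1000/V;  BU:GU = IBU/GP
U = 1.65·0.000125^(60/1000)·(1−e^(−0.04·34))/4.15 = 0.1724
IBU = (15.3/100)·22·0.1724·1000/19.5 = 29.7521
BU:GU = 29.7521/60

0.4959


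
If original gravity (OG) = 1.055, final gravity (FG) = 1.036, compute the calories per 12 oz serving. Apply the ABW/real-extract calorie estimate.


ABW = (OG−FG)·131.25·0.79/FG;  °P = 259 − 259/SG (for OG→OE and FG→AE);  RE = 0.1808·OE + 0.8192·AE;  Cal = (6.9·ABW + 4·(RE−0.1))·FG·3.55
ABW = (1.055 − 1.036)·131.25·0.79/1.036 = 1.9016
OE = 259 − 259/1.055 = 13.5024 °P
AE = 259 − 259/1.036 = 9.0000 °P
RE = 0.1808·13.5024 + 0.8192·9.0000 = 9.8140 °P
Cal = (6.9·1.9016 + 4·(9.8140−0.1))·1.036·3.55

191.1617 kcal


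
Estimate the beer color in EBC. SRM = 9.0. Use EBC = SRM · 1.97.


EBC = 9.0 · 1.97

17.7300 EBC


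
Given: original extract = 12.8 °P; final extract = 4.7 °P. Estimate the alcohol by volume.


SG = 259/(259 − P);  ABV = (OG − FG)·131.25
OG = 259/(259 − 12.8) = 1.0520
FG = 259/(259 − 4.7) = 1.0185
ABV = (1.0520 − 1.0185)·131.25

4.3979 % ABV


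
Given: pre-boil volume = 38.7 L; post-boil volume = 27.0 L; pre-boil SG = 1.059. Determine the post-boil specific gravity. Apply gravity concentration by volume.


SG_post = 1 + (SG_pre − 1)·V_pre/V_post
pts_pre = (1.059 − 1)·1000 = 59.0000
pts_post = 59.0000·38.7/27.0 = 84.5667
SG_post = 1 + 84.5667/1000

1.0846


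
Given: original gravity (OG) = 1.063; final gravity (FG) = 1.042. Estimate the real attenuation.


AA = (OG−FG)/(OG−1)·100;  RA = AA·0.8192
AA = (1.063 − 1.042)/(1.063 − 1)·100 = 33.3333
RA = 33.3333·0.8192

27.3067 %


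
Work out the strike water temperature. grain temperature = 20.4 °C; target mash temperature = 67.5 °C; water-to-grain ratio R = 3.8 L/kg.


T_strike = (0.41/R)·(T_mash − T_grain) + T_mash
T_strike = (0.41/3.8)·(67.5 − 20.4) + 67.5

72.5818 °C


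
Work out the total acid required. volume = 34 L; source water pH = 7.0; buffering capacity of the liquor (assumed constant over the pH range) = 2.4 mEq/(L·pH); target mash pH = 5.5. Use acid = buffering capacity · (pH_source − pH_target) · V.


acid = 2.4 · (7.0 − 5.5) · 34

122.4000 mEq


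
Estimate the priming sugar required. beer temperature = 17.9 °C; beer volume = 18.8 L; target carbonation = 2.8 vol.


residual = 14.695·(0.01821 + 0.09011·e^(−0.04·T));  sugar = (target − residual)·4.0·V
residual = 14.695·(0.01821 + 0.09011·e^(−0.04·17.9)) = 0.9147
sugar = (2.8 − 0.9147)·4.0·18.8

141.7730 g


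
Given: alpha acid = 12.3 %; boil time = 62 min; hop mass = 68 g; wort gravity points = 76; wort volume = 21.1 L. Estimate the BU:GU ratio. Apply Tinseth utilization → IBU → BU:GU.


U = 1.65·0.000125^(GP/1000)·(1−e^(−0.04t))/4.15;  IBU = (α/100)·m·U·1000/V;  BU:GU = IBU/GP
U = 1.65·0.000125^(76/1000)·(1−e^(−0.04·62))/4.15 = 0.1840
IBU = (12.3/100)·68·0.1840·1000/21.1 = 72.9373
BU:GU = 72.9373/76

0.9597


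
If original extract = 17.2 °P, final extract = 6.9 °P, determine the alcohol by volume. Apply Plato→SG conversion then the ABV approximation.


SG = 259/(259 − P);  ABV = (OG − FG)·131.25
OG = 259/(259 − 17.2) = 1.0711
FG = 259/(259 − 6.9) = 1.0274
ABV = (1.0711 − 1.0274)·131.25

5.7439 % ABV


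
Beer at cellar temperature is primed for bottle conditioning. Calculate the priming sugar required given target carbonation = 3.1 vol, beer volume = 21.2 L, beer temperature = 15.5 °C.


residual = 14.695·(0.01821 + 0.09011·e^(−0.04·T));  sugar = (target − residual)·4.0·V
residual = 14.695·(0.01821 + 0.09011·e^(−0.04·15.5)) = 0.9799
sugar = (3.1 − 0.9799)·4.0·21.2

179.7825 g


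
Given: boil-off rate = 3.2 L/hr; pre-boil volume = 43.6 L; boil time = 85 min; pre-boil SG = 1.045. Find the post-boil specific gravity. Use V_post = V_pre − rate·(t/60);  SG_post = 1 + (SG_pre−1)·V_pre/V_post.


V_post = 43.6 − 3.2·(85/60) = 39.0667
SG_post = 1 + (1.045 − 1)·43.6/39.0667

1.0502


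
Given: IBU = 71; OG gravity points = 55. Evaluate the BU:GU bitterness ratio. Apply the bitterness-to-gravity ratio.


BU:GU = IBU / OG_points
BU:GU = 71 / 55

1.2909


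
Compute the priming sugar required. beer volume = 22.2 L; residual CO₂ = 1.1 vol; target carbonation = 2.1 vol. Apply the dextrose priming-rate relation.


sugar = (target − residual)·4.0·V
sugar = (2.1 − 1.1)·4.0·22.2

88.8000 g


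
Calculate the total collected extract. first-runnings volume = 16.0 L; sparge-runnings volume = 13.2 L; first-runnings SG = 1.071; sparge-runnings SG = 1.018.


total = Σ (SG_i − 1)·1000·V_i
first = (1.071 − 1)·1000·16.0 = 1136.0000
sparge = (1.018 − 1)·1000·13.2 = 237.6000
total = 1136.0000 + 237.6000

1373.6000 gravity·L


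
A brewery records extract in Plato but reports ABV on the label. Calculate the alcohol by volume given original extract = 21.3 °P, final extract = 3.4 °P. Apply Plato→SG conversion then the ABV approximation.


SG = 259/(259 − P);  ABV = (OG − FG)·131.25
OG = 259/(259 − 21.3) = 1.0896
FG = 259/(259 − 3.4) = 1.0133
ABV = (1.0896 − 1.0133)·131.25

10.0153 % ABV


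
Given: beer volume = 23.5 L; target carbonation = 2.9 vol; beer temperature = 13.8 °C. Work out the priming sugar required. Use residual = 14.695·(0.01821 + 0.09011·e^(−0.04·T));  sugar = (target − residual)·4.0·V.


residual = 14.695·(0.01821 + 0.09011·e^(−0.04·13.8)) = 1.0300
sugar = (2.9 − 1.0300)·4.0·23.5

175.7756 g


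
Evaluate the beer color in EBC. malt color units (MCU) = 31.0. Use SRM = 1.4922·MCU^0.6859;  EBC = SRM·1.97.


SRM = 1.4922·31.0^0.6859 = 15.7308
EBC = 15.7308·1.97

30.9898 EBC


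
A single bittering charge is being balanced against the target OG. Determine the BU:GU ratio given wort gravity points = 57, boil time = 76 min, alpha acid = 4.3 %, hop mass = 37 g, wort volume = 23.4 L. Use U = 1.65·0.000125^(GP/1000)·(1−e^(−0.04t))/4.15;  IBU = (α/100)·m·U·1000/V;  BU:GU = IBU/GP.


U = 1.65·0.000125^(57/1000)·(1−e^(−0.04·76))/4.15 = 0.2268
IBU = (4.3/100)·37·0.2268·1000/23.4 = 15.4215
BU:GU = 15.4215/57

0.2706


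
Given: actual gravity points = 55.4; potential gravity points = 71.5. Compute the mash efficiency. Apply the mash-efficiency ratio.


efficiency = actual / potential × 100
efficiency = 55.4 / 71.5 × 100

77.4825 %


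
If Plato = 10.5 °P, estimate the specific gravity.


SG = 259/(259 − P)
SG = 259/(259 − 10.5)

1.0423


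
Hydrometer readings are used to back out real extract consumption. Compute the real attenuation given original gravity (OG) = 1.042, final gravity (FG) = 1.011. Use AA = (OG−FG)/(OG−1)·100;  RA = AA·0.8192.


AA = (1.042 − 1.011)/(1.042 − 1)·100 = 73.8095
RA = 73.8095·0.8192

60.4648 %


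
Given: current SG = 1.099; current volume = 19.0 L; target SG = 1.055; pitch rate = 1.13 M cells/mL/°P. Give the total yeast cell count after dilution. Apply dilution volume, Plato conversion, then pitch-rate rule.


V_w = V·((SG_c−1)/(SG_t−1)−1);  °P = 259 − 259/SG_t;  cells = rate·(V+V_w)·°P
V_w = 19.0·((1.099−1)/(1.055−1)−1) = 15.2000
V_final = 19.0 + 15.2000 = 34.2000
°P = 259 − 259/1.055 = 13.5024
cells = 1.13·34.2000·13.5024

521.8126 billion cells
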